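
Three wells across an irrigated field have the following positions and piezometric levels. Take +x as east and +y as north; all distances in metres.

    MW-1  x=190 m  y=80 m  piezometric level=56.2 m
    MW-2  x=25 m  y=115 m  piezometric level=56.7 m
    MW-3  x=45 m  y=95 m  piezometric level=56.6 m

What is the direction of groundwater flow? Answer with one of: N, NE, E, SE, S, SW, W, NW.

Differences from MW-1: to MW-2 (Δx, Δy, Δh) = (-165, 35, +0.5); to MW-3 = (-145, 15, +0.4).
Solve a·Δx + b·Δy = Δh: det = (-165)·15 − (-145)·35 = 2600.
∂h/∂x = [(+0.5)·15 − (+0.4)·35] / 2600 = -0.002500
∂h/∂y = [(-165)·(+0.4) − (-145)·(+0.5)] / 2600 = +0.002500
Flow = −∇h = (+0.002500 east, -0.002500 north), which points southeast.

SE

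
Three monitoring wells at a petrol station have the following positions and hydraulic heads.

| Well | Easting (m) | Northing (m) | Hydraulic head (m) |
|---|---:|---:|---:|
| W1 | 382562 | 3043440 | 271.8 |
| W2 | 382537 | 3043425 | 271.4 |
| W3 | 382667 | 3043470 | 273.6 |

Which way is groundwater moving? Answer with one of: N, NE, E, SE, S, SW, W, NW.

Taking W1 as reference: W2−W1 = (-25, -15, -0.4); W3−W1 = (105, 30, +1.8).
Solve a·Δx + b·Δy = Δh: det = (-25)·30 − 105·(-15) = 825.
∂h/∂x = [(-0.4)·30 − (+1.8)·(-15)] / 825 = +0.01818
∂h/∂y = [(-25)·(+1.8) − 105·(-0.4)] / 825 = -0.003636
Flow = −∇h = (-0.01818 east, +0.003636 north), which points west.

W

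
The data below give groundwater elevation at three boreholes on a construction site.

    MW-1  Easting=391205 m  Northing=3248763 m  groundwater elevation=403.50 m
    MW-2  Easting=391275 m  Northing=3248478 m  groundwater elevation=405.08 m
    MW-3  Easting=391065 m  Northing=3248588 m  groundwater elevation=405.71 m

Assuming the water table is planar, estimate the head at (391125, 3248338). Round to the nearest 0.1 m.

Three-point gradient (reference MW-1): Δ to MW-2 = (70, -285, +1.58), Δ to MW-3 = (-140, -175, +2.21).
∂h/∂x = -0.006776, ∂h/∂y = -0.007208 (det = -52150).
h(391125, 3248338) = 403.50 + (-0.006776)·(-80) + (-0.007208)·(-425) = 403.50 +0.542 +3.063 = 407.105 m.

407.1 m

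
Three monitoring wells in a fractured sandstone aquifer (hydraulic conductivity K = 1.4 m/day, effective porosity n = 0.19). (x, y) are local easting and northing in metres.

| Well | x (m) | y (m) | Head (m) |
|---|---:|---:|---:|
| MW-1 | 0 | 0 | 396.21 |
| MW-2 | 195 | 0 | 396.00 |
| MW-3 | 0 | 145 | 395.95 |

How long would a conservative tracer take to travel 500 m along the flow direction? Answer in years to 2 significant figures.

89 years

∂h/∂x = (396.00 − 396.21) / (195 − 0) = -0.001077
∂h/∂y = (395.95 − 396.21) / (145 − 0) = -0.001793
|∇h| = √(-0.001077² + -0.001793²) = 0.002092
Seepage velocity v = K·i/n = 1.4 × 0.002092 / 0.19 = 0.01541 m/day.
t = 500 / 0.01541 = 3.245e+04 days = 88.8 years.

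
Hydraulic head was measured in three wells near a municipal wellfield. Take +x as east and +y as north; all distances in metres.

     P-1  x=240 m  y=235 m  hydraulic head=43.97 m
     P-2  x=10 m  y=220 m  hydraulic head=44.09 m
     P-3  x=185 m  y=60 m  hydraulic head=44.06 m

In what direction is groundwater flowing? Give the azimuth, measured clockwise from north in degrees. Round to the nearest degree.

054°

Differences from P-1: to P-2 (Δx, Δy, Δh) = (-230, -15, +0.12); to P-3 = (-55, -175, +0.09).
Determinant of the coordinate differences = (-230)·(-175) − (-55)·(-15) = 39425.
∂h/∂x = [(+0.12)·(-175) − (+0.09)·(-15)] / 39425 = -0.0004984
∂h/∂y = [(-230)·(+0.09) − (-55)·(+0.12)] / 39425 = -0.0003576
Flow direction (−∇h) has components (+0.0004984 E, +0.0003576 N).
Azimuth = atan2(E, N) = atan2(+0.0004984, +0.0003576) = 54.3° ≈ 054°.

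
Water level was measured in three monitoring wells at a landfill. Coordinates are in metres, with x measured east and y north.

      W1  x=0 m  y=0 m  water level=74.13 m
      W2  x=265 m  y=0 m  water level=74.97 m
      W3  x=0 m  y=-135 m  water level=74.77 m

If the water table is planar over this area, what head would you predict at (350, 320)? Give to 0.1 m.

∂h/∂x = (74.97 − 74.13) / (265 − 0) = +0.003170
∂h/∂y = (74.77 − 74.13) / (-135 − 0) = -0.004741
h(350, 320) = 74.13 + (+0.003170)·(350) + (-0.004741)·(320) = 74.13 +1.109 -1.517 = 73.722 m.

73.7 m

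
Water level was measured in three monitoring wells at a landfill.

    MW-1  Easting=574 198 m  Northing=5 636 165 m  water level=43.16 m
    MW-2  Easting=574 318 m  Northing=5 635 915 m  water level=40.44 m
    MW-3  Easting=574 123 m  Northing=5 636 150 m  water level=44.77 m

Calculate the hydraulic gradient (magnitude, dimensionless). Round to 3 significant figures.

With h = a·x + b·y + c and MW-1 as origin, the differences give:
  120·a + (-250)·b = -2.72
  (-75)·a + (-15)·b = +1.61
Eliminate b (×(-15) and ×(-250), subtract): -20550·a = 443.300 → a = ∂h/∂x = -0.02157
Back-substitute: b = ∂h/∂y = +0.0005255.
|∇h| = √(-0.02157² + 0.0005255²) = 0.02158

0.0216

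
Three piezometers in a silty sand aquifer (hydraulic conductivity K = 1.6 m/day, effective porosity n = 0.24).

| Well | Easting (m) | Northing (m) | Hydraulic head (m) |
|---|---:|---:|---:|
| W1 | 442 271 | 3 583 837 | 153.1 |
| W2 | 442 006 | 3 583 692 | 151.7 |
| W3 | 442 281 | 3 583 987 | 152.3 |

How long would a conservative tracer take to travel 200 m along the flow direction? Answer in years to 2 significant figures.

Differences from W1: to W2 (Δx, Δy, Δh) = (-265, -145, -1.4); to W3 = (10, 150, -0.8).
Solve a·Δx + b·Δy = Δh: det = (-265)·150 − 10·(-145) = -38300.
∂h/∂x = [(-1.4)·150 − (-0.8)·(-145)] / -38300 = +0.008512
∂h/∂y = [(-265)·(-0.8) − 10·(-1.4)] / -38300 = -0.005901
|∇h| = √(0.008512² + -0.005901²) = 0.01036
Seepage velocity v = K·i/n = 1.6 × 0.01036 / 0.24 = 0.06907 m/day.
t = 200 / 0.06907 = 2896 days = 7.93 years.

7.9 years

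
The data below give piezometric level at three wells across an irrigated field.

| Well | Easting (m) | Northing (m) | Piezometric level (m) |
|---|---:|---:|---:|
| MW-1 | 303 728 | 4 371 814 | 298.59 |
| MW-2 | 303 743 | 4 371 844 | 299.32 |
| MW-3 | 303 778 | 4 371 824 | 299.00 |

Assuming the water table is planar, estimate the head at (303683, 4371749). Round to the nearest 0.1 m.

With h = a·x + b·y + c and MW-1 as origin, the differences give:
  15·a + 30·b = +0.73
  50·a + 10·b = +0.41
Eliminate b (×10 and ×30, subtract): -1350·a = -5.000 → a = ∂h/∂x = +0.003704
Back-substitute: b = ∂h/∂y = +0.02248.
h(303683, 4371749) = 298.59 + (+0.003704)·(-45) + (+0.02248)·(-65) = 298.59 -0.167 -1.461 = 296.962 m.

297.0 m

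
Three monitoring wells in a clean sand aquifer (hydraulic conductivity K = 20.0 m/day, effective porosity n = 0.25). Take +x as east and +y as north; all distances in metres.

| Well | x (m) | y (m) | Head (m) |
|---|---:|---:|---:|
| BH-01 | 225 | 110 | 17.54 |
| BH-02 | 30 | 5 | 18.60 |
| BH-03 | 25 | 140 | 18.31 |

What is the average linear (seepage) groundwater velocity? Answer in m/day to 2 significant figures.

0.38 m/day

Differences from BH-01: to BH-02 (Δx, Δy, Δh) = (-195, -105, +1.06); to BH-03 = (-200, 30, +0.77).
Determinant of the coordinate differences = (-195)·30 − (-200)·(-105) = -26850.
∂h/∂x = [(+1.06)·30 − (+0.77)·(-105)] / -26850 = -0.004196
∂h/∂y = [(-195)·(+0.77) − (-200)·(+1.06)] / -26850 = -0.002304
|∇h| = √(-0.004196² + -0.002304²) = 0.004787
Seepage velocity v = K·i/n = 20.0 × 0.004787 / 0.25 = 0.383 m/day.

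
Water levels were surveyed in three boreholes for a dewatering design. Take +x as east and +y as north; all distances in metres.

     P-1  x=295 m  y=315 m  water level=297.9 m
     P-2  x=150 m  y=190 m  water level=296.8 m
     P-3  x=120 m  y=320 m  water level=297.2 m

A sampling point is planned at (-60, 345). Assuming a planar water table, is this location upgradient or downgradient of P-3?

Differences from P-1: to P-2 (Δx, Δy, Δh) = (-145, -125, -1.1); to P-3 = (-175, 5, -0.7).
Determinant of the coordinate differences = (-145)·5 − (-175)·(-125) = -22600.
∂h/∂x = [(-1.1)·5 − (-0.7)·(-125)] / -22600 = +0.004115
∂h/∂y = [(-145)·(-0.7) − (-175)·(-1.1)] / -22600 = +0.004027
Head at (-60, 345) = 297.9 + (+0.004115)·(-355) + (+0.004027)·(30) = 296.56 m.
That is lower than the 297.2 m at P-3, so the point is downgradient.

downgradient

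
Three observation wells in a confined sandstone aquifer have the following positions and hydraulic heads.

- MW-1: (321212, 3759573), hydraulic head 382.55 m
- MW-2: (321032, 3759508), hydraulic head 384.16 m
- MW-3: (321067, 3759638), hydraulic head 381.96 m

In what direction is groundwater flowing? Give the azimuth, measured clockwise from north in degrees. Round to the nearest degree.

011°

Differences from MW-1: to MW-2 (Δx, Δy, Δh) = (-180, -65, +1.61); to MW-3 = (-145, 65, -0.59).
Determinant of the coordinate differences = (-180)·65 − (-145)·(-65) = -21125.
∂h/∂x = [(+1.61)·65 − (-0.59)·(-65)] / -21125 = -0.003138
∂h/∂y = [(-180)·(-0.59) − (-145)·(+1.61)] / -21125 = -0.01608
Flow direction (−∇h) has components (+0.003138 E, +0.01608 N).
Azimuth = atan2(E, N) = atan2(+0.003138, +0.01608) = 11.0° ≈ 011°.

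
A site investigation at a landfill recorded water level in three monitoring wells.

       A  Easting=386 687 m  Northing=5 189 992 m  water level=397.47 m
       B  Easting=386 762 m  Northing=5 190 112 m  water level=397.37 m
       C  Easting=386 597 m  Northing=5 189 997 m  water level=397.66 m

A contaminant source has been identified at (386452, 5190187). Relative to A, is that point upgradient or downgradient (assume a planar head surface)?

Taking A as reference: B−A = (75, 120, -0.10); C−A = (-90, 5, +0.19).
Determinant of the coordinate differences = 75·5 − (-90)·120 = 11175.
∂h/∂x = [(-0.10)·5 − (+0.19)·120] / 11175 = -0.002085
∂h/∂y = [75·(+0.19) − (-90)·(-0.10)] / 11175 = +0.0004698
Head at (386452, 5190187) = 397.47 + (-0.002085)·(-235) + (+0.0004698)·(195) = 398.05 m.
That is higher than the 397.47 m at A, so the point is upgradient.

upgradient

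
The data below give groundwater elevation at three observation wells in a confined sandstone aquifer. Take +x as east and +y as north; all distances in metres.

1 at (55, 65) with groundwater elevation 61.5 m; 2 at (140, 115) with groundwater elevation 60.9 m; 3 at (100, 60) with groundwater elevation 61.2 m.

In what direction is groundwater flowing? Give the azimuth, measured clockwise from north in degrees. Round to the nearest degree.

085°

With h = a·x + b·y + c and 1 as origin, the differences give:
  85·a + 50·b = -0.6
  45·a + (-5)·b = -0.3
Eliminate b (×(-5) and ×50, subtract): -2675·a = 18.00 → a = ∂h/∂x = -0.006729
Back-substitute: b = ∂h/∂y = -0.0005607.
Flow direction (−∇h) has components (+0.006729 E, +0.0005607 N).
Azimuth = atan2(E, N) = atan2(+0.006729, +0.0005607) = 85.2° ≈ 085°.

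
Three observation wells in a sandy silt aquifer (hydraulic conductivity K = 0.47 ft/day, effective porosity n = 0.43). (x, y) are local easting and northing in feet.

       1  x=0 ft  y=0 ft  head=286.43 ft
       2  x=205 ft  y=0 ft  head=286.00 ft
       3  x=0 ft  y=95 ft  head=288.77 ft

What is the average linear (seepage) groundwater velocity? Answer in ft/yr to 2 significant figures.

9.9 ft/yr

∂h/∂x = (286.00 − 286.43) / (205 − 0) = -0.002098
∂h/∂y = (288.77 − 286.43) / (95 − 0) = +0.02463
|∇h| = √(-0.002098² + 0.02463²) = 0.02472
Seepage velocity v = K·i/n = 0.47 × 0.02472 / 0.43 = 0.02702 ft/day = 9.869 ft/yr.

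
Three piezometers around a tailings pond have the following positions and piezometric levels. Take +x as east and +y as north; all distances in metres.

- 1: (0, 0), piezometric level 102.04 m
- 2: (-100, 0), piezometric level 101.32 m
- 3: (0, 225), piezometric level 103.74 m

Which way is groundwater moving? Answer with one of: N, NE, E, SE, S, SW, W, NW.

SW

∂h/∂x = (101.32 − 102.04) / (-100 − 0) = +0.007200
∂h/∂y = (103.74 − 102.04) / (225 − 0) = +0.007556
Flow = −∇h = (-0.007200 east, -0.007556 north), which points southwest.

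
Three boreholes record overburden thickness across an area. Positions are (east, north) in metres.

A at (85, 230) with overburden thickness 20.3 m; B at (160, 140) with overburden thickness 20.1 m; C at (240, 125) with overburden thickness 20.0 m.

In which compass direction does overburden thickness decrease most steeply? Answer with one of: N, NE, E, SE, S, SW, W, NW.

SE

Taking A as reference: B−A = (75, -90, -0.2); C−A = (155, -105, -0.3).
Determinant of the coordinate differences = 75·(-105) − 155·(-90) = 6075.
∂d/∂x = [(-0.2)·(-105) − (-0.3)·(-90)] / 6075 = -0.0009877
∂d/∂y = [75·(-0.3) − 155·(-0.2)] / 6075 = +0.001399
Steepest decrease is along −∇f = (+0.0009877 E, -0.001399 N) → southeast.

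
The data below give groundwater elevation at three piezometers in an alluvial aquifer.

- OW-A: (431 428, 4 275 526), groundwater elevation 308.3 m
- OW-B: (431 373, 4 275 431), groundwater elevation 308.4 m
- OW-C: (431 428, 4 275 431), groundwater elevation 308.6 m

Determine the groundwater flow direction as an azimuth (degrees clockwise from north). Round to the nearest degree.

311°

With h = a·x + b·y + c and OW-A as origin, the differences give:
  (-55)·a + (-95)·b = +0.1
  0·a + (-95)·b = +0.3
Eliminate b (×(-95) and ×(-95), subtract): 5225·a = 19.00 → a = ∂h/∂x = +0.003636
Back-substitute: b = ∂h/∂y = -0.003158.
Flow direction (−∇h) has components (-0.003636 E, +0.003158 N).
Azimuth = atan2(E, N) = atan2(-0.003636, +0.003158) = 311.0° ≈ 311°.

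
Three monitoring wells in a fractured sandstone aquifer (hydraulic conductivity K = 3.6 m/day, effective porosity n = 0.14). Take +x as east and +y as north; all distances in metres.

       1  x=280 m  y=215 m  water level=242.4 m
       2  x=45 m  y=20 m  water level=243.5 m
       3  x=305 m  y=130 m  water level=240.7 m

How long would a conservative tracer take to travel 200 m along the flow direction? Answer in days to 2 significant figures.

With h = a·x + b·y + c and 1 as origin, the differences give:
  (-235)·a + (-195)·b = +1.1
  25·a + (-85)·b = -1.7
Eliminate b (×(-85) and ×(-195), subtract): 24850·a = -425.00 → a = ∂h/∂x = -0.01710
Back-substitute: b = ∂h/∂y = +0.01497.
|∇h| = √(-0.01710² + 0.01497²) = 0.02273
Seepage velocity v = K·i/n = 3.6 × 0.02273 / 0.14 = 0.5845 m/day.
t = 200 / 0.5845 = 342.2 days.

340 days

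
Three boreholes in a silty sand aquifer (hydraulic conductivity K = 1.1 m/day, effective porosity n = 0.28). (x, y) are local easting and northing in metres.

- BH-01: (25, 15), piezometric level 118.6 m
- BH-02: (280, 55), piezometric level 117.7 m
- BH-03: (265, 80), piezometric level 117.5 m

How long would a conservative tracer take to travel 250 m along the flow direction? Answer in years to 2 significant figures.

18 years

With h = a·x + b·y + c and BH-01 as origin, the differences give:
  255·a + 40·b = -0.9
  240·a + 65·b = -1.1
Eliminate b (×65 and ×40, subtract): 6975·a = -14.50 → a = ∂h/∂x = -0.002079
Back-substitute: b = ∂h/∂y = -0.009247.
|∇h| = √(-0.002079² + -0.009247²) = 0.009478
Seepage velocity v = K·i/n = 1.1 × 0.009478 / 0.28 = 0.03723 m/day.
t = 250 / 0.03723 = 6715 days = 18.4 years.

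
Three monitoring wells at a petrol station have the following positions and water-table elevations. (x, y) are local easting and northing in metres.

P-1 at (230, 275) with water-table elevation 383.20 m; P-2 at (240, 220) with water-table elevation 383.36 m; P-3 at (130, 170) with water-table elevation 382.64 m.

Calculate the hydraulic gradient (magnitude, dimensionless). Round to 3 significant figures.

Differences from P-1: to P-2 (Δx, Δy, Δh) = (10, -55, +0.16); to P-3 = (-100, -105, -0.56).
Solve a·Δx + b·Δy = Δh: det = 10·(-105) − (-100)·(-55) = -6550.
∂h/∂x = [(+0.16)·(-105) − (-0.56)·(-55)] / -6550 = +0.007267
∂h/∂y = [10·(-0.56) − (-100)·(+0.16)] / -6550 = -0.001588
|∇h| = √(0.007267² + -0.001588²) = 0.007438

0.00744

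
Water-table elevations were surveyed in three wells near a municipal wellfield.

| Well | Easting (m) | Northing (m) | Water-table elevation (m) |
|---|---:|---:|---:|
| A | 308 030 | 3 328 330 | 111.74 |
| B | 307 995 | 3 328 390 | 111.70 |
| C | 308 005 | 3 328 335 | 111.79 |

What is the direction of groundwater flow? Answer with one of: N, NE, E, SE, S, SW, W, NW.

Differences from A: to B (Δx, Δy, Δh) = (-35, 60, -0.04); to C = (-25, 5, +0.05).
Solve a·Δx + b·Δy = Δh: det = (-35)·5 − (-25)·60 = 1325.
∂h/∂x = [(-0.04)·5 − (+0.05)·60] / 1325 = -0.002415
∂h/∂y = [(-35)·(+0.05) − (-25)·(-0.04)] / 1325 = -0.002075
Flow = −∇h = (+0.002415 east, +0.002075 north), which points northeast.

NE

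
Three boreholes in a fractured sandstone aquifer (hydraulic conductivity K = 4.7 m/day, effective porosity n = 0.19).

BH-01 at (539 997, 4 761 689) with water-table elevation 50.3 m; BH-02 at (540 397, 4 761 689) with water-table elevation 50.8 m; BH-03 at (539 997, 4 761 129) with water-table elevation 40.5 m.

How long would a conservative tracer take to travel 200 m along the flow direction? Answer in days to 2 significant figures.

∂h/∂x = (50.8 − 50.3) / (540397 − 539997) = +0.001250
∂h/∂y = (40.5 − 50.3) / (4761129 − 4761689) = +0.01750
|∇h| = √(0.001250² + 0.01750²) = 0.01754
Seepage velocity v = K·i/n = 4.7 × 0.01754 / 0.19 = 0.4339 m/day.
t = 200 / 0.4339 = 460.9 days.

460 days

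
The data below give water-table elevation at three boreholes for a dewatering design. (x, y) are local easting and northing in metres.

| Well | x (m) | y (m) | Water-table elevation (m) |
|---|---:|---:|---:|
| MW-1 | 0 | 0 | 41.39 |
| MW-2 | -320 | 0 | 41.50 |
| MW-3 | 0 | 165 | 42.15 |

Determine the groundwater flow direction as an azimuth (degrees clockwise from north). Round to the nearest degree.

176°

∂h/∂x = (41.50 − 41.39) / (-320 − 0) = -0.0003437
∂h/∂y = (42.15 − 41.39) / (165 − 0) = +0.004606
Flow direction (−∇h) has components (+0.0003437 E, -0.004606 N).
Azimuth = atan2(E, N) = atan2(+0.0003437, -0.004606) = 175.7° ≈ 176°.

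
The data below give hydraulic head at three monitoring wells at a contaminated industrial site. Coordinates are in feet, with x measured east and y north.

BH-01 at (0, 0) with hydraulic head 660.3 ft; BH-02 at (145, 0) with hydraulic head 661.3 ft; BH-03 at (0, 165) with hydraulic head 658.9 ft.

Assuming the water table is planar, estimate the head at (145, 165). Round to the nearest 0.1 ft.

∂h/∂x = (661.3 − 660.3) / (145 − 0) = +0.006897
∂h/∂y = (658.9 − 660.3) / (165 − 0) = -0.008485
h(145, 165) = 660.3 + (+0.006897)·(145) + (-0.008485)·(165) = 660.3 +1.000 -1.400 = 659.900 ft.

659.9 ft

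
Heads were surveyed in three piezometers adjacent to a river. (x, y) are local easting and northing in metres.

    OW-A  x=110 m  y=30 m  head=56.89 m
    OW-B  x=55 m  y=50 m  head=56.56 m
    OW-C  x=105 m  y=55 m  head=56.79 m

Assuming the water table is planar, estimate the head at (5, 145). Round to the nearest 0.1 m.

56.0 m

With h = a·x + b·y + c and OW-A as origin, the differences give:
  (-55)·a + 20·b = -0.33
  (-5)·a + 25·b = -0.10
Eliminate b (×25 and ×20, subtract): -1275·a = -6.250 → a = ∂h/∂x = +0.004902
Back-substitute: b = ∂h/∂y = -0.003020.
h(5, 145) = 56.89 + (+0.004902)·(-105) + (-0.003020)·(115) = 56.89 -0.515 -0.347 = 56.028 m.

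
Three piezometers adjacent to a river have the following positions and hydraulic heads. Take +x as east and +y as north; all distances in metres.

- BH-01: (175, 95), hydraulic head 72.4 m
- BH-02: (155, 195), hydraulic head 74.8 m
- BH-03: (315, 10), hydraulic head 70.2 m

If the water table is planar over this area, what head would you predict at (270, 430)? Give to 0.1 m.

80.2 m

Three-point gradient (reference BH-01): Δ to BH-02 = (-20, 100, +2.4), Δ to BH-03 = (140, -85, -2.2).
∂h/∂x = -0.001301, ∂h/∂y = +0.02374 (det = -12300).
h(270, 430) = 72.4 + (-0.001301)·(95) + (+0.02374)·(335) = 72.4 -0.124 +7.953 = 80.229 m.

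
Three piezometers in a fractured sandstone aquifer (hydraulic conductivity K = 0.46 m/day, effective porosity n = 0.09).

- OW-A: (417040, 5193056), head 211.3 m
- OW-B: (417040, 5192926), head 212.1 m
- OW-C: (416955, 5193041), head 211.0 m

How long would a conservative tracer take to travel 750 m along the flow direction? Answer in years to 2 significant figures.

Differences from OW-A: to OW-B (Δx, Δy, Δh) = (0, -130, +0.8); to OW-C = (-85, -15, -0.3).
Solve a·Δx + b·Δy = Δh: det = 0·(-15) − (-85)·(-130) = -11050.
∂h/∂x = [(+0.8)·(-15) − (-0.3)·(-130)] / -11050 = +0.004615
∂h/∂y = [0·(-0.3) − (-85)·(+0.8)] / -11050 = -0.006154
|∇h| = √(0.004615² + -0.006154²) = 0.007692
Seepage velocity v = K·i/n = 0.46 × 0.007692 / 0.09 = 0.03931 m/day.
t = 750 / 0.03931 = 1.908e+04 days = 52.2 years.

52 years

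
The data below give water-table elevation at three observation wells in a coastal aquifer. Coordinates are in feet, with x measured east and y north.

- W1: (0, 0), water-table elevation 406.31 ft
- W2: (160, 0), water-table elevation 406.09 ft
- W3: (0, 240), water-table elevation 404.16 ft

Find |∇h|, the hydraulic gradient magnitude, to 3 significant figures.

0.00906

∂h/∂x = (406.09 − 406.31) / (160 − 0) = -0.001375
∂h/∂y = (404.16 − 406.31) / (240 − 0) = -0.008958
|∇h| = √(-0.001375² + -0.008958²) = 0.009063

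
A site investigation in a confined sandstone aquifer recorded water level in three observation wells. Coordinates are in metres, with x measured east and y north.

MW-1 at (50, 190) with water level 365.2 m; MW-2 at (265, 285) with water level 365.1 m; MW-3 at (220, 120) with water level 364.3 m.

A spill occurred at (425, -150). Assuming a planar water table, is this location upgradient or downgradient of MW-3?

Three-point gradient (reference MW-1): Δ to MW-2 = (215, 95, -0.1), Δ to MW-3 = (170, -70, -0.9).
∂h/∂x = -0.002965, ∂h/∂y = +0.005657 (det = -31200).
Head at (425, -150) = 365.2 + (-0.002965)·(375) + (+0.005657)·(-340) = 362.16 m.
That is lower than the 364.3 m at MW-3, so the point is downgradient.

downgradient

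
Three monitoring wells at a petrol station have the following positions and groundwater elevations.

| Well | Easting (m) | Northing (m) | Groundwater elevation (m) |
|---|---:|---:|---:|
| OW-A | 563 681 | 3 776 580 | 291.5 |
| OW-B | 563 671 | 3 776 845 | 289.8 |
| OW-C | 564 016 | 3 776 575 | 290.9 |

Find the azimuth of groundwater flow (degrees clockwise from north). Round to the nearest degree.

016°

Taking OW-A as reference: OW-B−OW-A = (-10, 265, -1.7); OW-C−OW-A = (335, -5, -0.6).
Solve a·Δx + b·Δy = Δh: det = (-10)·(-5) − 335·265 = -88725.
∂h/∂x = [(-1.7)·(-5) − (-0.6)·265] / -88725 = -0.001888
∂h/∂y = [(-10)·(-0.6) − 335·(-1.7)] / -88725 = -0.006486
Flow direction (−∇h) has components (+0.001888 E, +0.006486 N).
Azimuth = atan2(E, N) = atan2(+0.001888, +0.006486) = 16.2° ≈ 016°.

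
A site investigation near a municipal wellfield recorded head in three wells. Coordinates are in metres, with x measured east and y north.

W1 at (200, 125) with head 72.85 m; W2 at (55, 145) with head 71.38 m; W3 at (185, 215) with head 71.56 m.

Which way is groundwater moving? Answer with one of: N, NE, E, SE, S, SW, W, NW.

Three-point gradient (reference W1): Δ to W2 = (-145, 20, -1.47), Δ to W3 = (-15, 90, -1.29).
∂h/∂x = +0.008353, ∂h/∂y = -0.01294 (det = -12750).
Flow = −∇h = (-0.008353 east, +0.01294 north), which points northwest.

NW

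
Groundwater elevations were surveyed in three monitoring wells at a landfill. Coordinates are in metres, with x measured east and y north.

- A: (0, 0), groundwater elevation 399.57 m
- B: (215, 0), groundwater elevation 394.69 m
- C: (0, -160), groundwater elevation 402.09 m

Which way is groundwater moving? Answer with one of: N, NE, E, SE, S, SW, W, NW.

∂h/∂x = (394.69 − 399.57) / (215 − 0) = -0.02270
∂h/∂y = (402.09 − 399.57) / (-160 − 0) = -0.01575
Flow = −∇h = (+0.02270 east, +0.01575 north), which points northeast.

NE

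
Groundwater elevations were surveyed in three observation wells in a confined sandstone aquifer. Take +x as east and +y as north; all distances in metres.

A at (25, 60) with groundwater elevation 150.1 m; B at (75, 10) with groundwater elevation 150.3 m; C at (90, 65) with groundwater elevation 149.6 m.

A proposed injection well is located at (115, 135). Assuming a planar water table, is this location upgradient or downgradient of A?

With h = a·x + b·y + c and A as origin, the differences give:
  50·a + (-50)·b = +0.2
  65·a + 5·b = -0.5
Eliminate b (×5 and ×(-50), subtract): 3500·a = -24.00 → a = ∂h/∂x = -0.006857
Back-substitute: b = ∂h/∂y = -0.01086.
Head at (115, 135) = 150.1 + (-0.006857)·(90) + (-0.01086)·(75) = 148.67 m.
That is lower than the 150.1 m at A, so the point is downgradient.

downgradient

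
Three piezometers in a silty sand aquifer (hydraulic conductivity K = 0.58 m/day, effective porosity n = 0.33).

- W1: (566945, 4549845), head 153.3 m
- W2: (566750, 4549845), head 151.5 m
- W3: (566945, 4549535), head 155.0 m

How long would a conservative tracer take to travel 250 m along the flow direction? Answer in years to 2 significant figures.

∂h/∂x = (151.5 − 153.3) / (566750 − 566945) = +0.009231
∂h/∂y = (155.0 − 153.3) / (4549535 − 4549845) = -0.005484
|∇h| = √(0.009231² + -0.005484²) = 0.01074
Seepage velocity v = K·i/n = 0.58 × 0.01074 / 0.33 = 0.01888 m/day.
t = 250 / 0.01888 = 1.324e+04 days = 36.2 years.

36 years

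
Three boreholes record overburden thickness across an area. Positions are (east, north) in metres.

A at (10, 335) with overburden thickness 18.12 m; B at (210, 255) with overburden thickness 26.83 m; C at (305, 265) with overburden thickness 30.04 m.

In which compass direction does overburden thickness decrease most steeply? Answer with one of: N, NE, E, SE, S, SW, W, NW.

NW

With d = a·x + b·y + c and A as origin, the differences give:
  200·a + (-80)·b = +8.71
  295·a + (-70)·b = +11.92
Eliminate b (×(-70) and ×(-80), subtract): 9600·a = 343.900 → a = ∂d/∂x = +0.03582
Back-substitute: b = ∂d/∂y = -0.01932.
Steepest decrease is along −∇f = (-0.03582 E, +0.01932 N) → northwest.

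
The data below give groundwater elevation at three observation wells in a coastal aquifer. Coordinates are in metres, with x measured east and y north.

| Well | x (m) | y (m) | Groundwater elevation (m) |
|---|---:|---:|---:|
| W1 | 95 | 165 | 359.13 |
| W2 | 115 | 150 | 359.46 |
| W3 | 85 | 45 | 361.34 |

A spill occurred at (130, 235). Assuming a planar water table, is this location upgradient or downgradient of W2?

downgradient

Taking W1 as reference: W2−W1 = (20, -15, +0.33); W3−W1 = (-10, -120, +2.21).
Determinant of the coordinate differences = 20·(-120) − (-10)·(-15) = -2550.
∂h/∂x = [(+0.33)·(-120) − (+2.21)·(-15)] / -2550 = +0.002529
∂h/∂y = [20·(+2.21) − (-10)·(+0.33)] / -2550 = -0.01863
Head at (130, 235) = 359.13 + (+0.002529)·(35) + (-0.01863)·(70) = 357.91 m.
That is lower than the 359.46 m at W2, so the point is downgradient.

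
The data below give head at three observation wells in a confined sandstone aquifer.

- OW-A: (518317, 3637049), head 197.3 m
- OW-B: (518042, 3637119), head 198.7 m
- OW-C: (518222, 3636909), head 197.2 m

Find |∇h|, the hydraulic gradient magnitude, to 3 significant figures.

With h = a·x + b·y + c and OW-A as origin, the differences give:
  (-275)·a + 70·b = +1.4
  (-95)·a + (-140)·b = -0.1
Eliminate b (×(-140) and ×70, subtract): 45150·a = -189.00 → a = ∂h/∂x = -0.004186
Back-substitute: b = ∂h/∂y = +0.003555.
|∇h| = √(-0.004186² + 0.003555²) = 0.005492

0.00549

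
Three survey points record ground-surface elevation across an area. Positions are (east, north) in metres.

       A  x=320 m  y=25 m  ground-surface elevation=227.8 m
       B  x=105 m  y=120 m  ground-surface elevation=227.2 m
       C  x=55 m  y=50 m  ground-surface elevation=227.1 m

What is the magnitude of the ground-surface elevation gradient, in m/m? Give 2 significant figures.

0.0026 m/m

Taking A as reference: B−A = (-215, 95, -0.6); C−A = (-265, 25, -0.7).
Determinant of the coordinate differences = (-215)·25 − (-265)·95 = 19800.
∂z/∂x = [(-0.6)·25 − (-0.7)·95] / 19800 = +0.002601
∂z/∂y = [(-215)·(-0.7) − (-265)·(-0.6)] / 19800 = -0.0004293
|∇f| = √(0.002601² + -0.0004293²) = 0.002636 m/m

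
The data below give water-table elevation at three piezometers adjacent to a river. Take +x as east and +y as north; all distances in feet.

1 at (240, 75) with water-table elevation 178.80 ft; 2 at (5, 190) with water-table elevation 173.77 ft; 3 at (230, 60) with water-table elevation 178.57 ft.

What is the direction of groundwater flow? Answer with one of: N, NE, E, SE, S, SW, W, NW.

W

With h = a·x + b·y + c and 1 as origin, the differences give:
  (-235)·a + 115·b = -5.03
  (-10)·a + (-15)·b = -0.23
Eliminate b (×(-15) and ×115, subtract): 4675·a = 101.900 → a = ∂h/∂x = +0.02180
Back-substitute: b = ∂h/∂y = +0.0008021.
Flow = −∇h = (-0.02180 east, -0.0008021 north), which points west.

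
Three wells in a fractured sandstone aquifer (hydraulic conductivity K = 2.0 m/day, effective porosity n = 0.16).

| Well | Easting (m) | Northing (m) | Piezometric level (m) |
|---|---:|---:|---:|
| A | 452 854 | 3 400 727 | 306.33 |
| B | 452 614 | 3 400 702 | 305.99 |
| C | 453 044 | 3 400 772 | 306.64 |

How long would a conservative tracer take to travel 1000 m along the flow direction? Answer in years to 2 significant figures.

With h = a·x + b·y + c and A as origin, the differences give:
  (-240)·a + (-25)·b = -0.34
  190·a + 45·b = +0.31
Eliminate b (×45 and ×(-25), subtract): -6050·a = -7.550 → a = ∂h/∂x = +0.001248
Back-substitute: b = ∂h/∂y = +0.001620.
|∇h| = √(0.001248² + 0.001620²) = 0.002045
Seepage velocity v = K·i/n = 2.0 × 0.002045 / 0.16 = 0.02556 m/day.
t = 1000 / 0.02556 = 3.912e+04 days = 107 years.

110 years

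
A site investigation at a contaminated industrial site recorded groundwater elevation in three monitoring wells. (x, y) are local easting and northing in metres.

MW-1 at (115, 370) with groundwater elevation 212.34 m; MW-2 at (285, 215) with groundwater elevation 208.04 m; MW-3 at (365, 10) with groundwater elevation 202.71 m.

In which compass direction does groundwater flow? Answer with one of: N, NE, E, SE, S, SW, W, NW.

S

Taking MW-1 as reference: MW-2−MW-1 = (170, -155, -4.30); MW-3−MW-1 = (250, -360, -9.63).
Determinant of the coordinate differences = 170·(-360) − 250·(-155) = -22450.
∂h/∂x = [(-4.30)·(-360) − (-9.63)·(-155)] / -22450 = -0.002465
∂h/∂y = [170·(-9.63) − 250·(-4.30)] / -22450 = +0.02504
Flow = −∇h = (+0.002465 east, -0.02504 north), which points south.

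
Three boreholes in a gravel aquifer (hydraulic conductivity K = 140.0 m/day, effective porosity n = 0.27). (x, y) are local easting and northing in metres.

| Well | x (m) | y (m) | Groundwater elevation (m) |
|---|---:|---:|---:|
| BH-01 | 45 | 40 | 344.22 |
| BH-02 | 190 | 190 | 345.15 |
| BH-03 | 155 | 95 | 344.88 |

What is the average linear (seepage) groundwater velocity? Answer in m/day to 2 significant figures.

Taking BH-01 as reference: BH-02−BH-01 = (145, 150, +0.93); BH-03−BH-01 = (110, 55, +0.66).
Solve a·Δx + b·Δy = Δh: det = 145·55 − 110·150 = -8525.
∂h/∂x = [(+0.93)·55 − (+0.66)·150] / -8525 = +0.005613
∂h/∂y = [145·(+0.66) − 110·(+0.93)] / -8525 = +0.0007742
|∇h| = √(0.005613² + 0.0007742²) = 0.005666
Seepage velocity v = K·i/n = 140.0 × 0.005666 / 0.27 = 2.938 m/day.

2.9 m/day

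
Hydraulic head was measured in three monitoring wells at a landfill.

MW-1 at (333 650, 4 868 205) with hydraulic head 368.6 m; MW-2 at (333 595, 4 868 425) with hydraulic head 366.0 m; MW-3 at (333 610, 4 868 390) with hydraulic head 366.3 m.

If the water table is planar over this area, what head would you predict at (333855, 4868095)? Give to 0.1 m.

366.7 m

Three-point gradient (reference MW-1): Δ to MW-2 = (-55, 220, -2.6), Δ to MW-3 = (-40, 185, -2.3).
∂h/∂x = -0.01818, ∂h/∂y = -0.01636 (det = -1375).
h(333855, 4868095) = 368.6 + (-0.01818)·(205) + (-0.01636)·(-110) = 368.6 -3.727 +1.800 = 366.673 m.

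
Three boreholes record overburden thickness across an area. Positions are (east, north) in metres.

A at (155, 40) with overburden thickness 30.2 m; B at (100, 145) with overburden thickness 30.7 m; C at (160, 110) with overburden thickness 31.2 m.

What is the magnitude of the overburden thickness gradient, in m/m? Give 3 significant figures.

0.0207 m/m

Taking A as reference: B−A = (-55, 105, +0.5); C−A = (5, 70, +1.0).
Solve a·Δx + b·Δy = Δd: det = (-55)·70 − 5·105 = -4375.
∂d/∂x = [(+0.5)·70 − (+1.0)·105] / -4375 = +0.01600
∂d/∂y = [(-55)·(+1.0) − 5·(+0.5)] / -4375 = +0.01314
|∇f| = √(0.01600² + 0.01314²) = 0.0207 m/m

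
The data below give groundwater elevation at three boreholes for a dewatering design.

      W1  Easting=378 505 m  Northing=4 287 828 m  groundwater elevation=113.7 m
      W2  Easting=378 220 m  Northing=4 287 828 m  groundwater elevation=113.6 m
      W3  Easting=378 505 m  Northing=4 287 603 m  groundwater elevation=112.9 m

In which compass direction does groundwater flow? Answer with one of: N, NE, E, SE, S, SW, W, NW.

S

∂h/∂x = (113.6 − 113.7) / (378220 − 378505) = +0.0003509
∂h/∂y = (112.9 − 113.7) / (4287603 − 4287828) = +0.003556
Flow = −∇h = (-0.0003509 east, -0.003556 north), which points south.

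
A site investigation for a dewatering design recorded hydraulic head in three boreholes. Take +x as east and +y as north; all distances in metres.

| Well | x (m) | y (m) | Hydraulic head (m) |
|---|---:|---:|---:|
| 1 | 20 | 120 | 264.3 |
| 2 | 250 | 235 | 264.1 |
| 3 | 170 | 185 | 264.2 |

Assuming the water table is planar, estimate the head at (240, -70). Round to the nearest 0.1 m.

265.0 m

Differences from 1: to 2 (Δx, Δy, Δh) = (230, 115, -0.2); to 3 = (150, 65, -0.1).
Determinant of the coordinate differences = 230·65 − 150·115 = -2300.
∂h/∂x = [(-0.2)·65 − (-0.1)·115] / -2300 = +0.0006522
∂h/∂y = [230·(-0.1) − 150·(-0.2)] / -2300 = -0.003043
h(240, -70) = 264.3 + (+0.0006522)·(220) + (-0.003043)·(-190) = 264.3 +0.143 +0.578 = 265.022 m.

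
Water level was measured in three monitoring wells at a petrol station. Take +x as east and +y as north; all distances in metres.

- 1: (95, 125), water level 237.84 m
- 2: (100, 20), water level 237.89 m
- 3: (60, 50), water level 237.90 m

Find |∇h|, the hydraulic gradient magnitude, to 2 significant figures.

With h = a·x + b·y + c and 1 as origin, the differences give:
  5·a + (-105)·b = +0.05
  (-35)·a + (-75)·b = +0.06
Eliminate b (×(-75) and ×(-105), subtract): -4050·a = 2.550 → a = ∂h/∂x = -0.0006296
Back-substitute: b = ∂h/∂y = -0.0005062.
|∇h| = √(-0.0006296² + -0.0005062²) = 0.0008079

0.00081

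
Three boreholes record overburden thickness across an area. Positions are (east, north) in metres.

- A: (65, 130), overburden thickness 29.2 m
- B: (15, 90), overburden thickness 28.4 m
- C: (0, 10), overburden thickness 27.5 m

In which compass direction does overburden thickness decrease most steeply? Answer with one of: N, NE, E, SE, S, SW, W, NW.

With d = a·x + b·y + c and A as origin, the differences give:
  (-50)·a + (-40)·b = -0.8
  (-65)·a + (-120)·b = -1.7
Eliminate b (×(-120) and ×(-40), subtract): 3400·a = 28.00 → a = ∂d/∂x = +0.008235
Back-substitute: b = ∂d/∂y = +0.009706.
Steepest decrease is along −∇f = (-0.008235 E, -0.009706 N) → southwest.

SW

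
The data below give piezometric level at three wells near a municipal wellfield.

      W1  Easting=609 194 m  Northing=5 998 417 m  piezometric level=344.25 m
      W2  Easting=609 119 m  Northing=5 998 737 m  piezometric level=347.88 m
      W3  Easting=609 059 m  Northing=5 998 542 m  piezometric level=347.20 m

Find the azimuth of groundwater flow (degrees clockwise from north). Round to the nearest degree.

Taking W1 as reference: W2−W1 = (-75, 320, +3.63); W3−W1 = (-135, 125, +2.95).
Determinant of the coordinate differences = (-75)·125 − (-135)·320 = 33825.
∂h/∂x = [(+3.63)·125 − (+2.95)·320] / 33825 = -0.01449
∂h/∂y = [(-75)·(+2.95) − (-135)·(+3.63)] / 33825 = +0.007947
Flow direction (−∇h) has components (+0.01449 E, -0.007947 N).
Azimuth = atan2(E, N) = atan2(+0.01449, -0.007947) = 118.7° ≈ 119°.

119°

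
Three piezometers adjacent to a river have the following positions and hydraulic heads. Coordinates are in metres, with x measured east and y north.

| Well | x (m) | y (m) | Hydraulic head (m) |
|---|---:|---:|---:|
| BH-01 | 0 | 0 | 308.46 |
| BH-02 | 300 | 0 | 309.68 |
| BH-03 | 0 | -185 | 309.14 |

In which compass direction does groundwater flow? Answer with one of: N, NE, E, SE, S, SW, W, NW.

NW

∂h/∂x = (309.68 − 308.46) / (300 − 0) = +0.004067
∂h/∂y = (309.14 − 308.46) / (-185 − 0) = -0.003676
Flow = −∇h = (-0.004067 east, +0.003676 north), which points northwest.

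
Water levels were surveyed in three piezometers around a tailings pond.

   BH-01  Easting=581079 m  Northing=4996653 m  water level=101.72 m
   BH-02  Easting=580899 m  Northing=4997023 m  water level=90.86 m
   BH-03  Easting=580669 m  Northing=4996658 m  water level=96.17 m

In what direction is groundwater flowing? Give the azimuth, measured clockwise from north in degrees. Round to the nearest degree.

330°

Differences from BH-01: to BH-02 (Δx, Δy, Δh) = (-180, 370, -10.86); to BH-03 = (-410, 5, -5.55).
Determinant of the coordinate differences = (-180)·5 − (-410)·370 = 150800.
∂h/∂x = [(-10.86)·5 − (-5.55)·370] / 150800 = +0.01326
∂h/∂y = [(-180)·(-5.55) − (-410)·(-10.86)] / 150800 = -0.02290
Flow direction (−∇h) has components (-0.01326 E, +0.02290 N).
Azimuth = atan2(E, N) = atan2(-0.01326, +0.02290) = 329.9° ≈ 330°.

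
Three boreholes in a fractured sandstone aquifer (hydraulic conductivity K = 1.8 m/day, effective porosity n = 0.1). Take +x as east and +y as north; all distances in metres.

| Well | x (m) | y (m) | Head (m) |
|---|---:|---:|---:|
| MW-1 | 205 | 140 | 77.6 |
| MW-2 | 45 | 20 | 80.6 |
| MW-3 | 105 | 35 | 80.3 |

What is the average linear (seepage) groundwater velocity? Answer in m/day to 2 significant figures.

Three-point gradient (reference MW-1): Δ to MW-2 = (-160, -120, +3.0), Δ to MW-3 = (-100, -105, +2.7).
∂h/∂x = +0.001875, ∂h/∂y = -0.02750 (det = 4800).
|∇h| = √(0.001875² + -0.02750²) = 0.02756
Seepage velocity v = K·i/n = 1.8 × 0.02756 / 0.1 = 0.4961 m/day.

0.50 m/day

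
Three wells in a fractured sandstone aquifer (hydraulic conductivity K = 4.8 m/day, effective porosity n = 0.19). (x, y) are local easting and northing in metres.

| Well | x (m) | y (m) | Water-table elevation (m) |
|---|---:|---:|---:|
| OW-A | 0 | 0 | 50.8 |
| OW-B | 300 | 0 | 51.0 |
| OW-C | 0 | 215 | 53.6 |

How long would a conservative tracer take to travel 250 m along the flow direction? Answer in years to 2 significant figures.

2.1 years

∂h/∂x = (51.0 − 50.8) / (300 − 0) = +0.0006667
∂h/∂y = (53.6 − 50.8) / (215 − 0) = +0.01302
|∇h| = √(0.0006667² + 0.01302²) = 0.01304
Seepage velocity v = K·i/n = 4.8 × 0.01304 / 0.19 = 0.3294 m/day.
t = 250 / 0.3294 = 759 days = 2.08 years.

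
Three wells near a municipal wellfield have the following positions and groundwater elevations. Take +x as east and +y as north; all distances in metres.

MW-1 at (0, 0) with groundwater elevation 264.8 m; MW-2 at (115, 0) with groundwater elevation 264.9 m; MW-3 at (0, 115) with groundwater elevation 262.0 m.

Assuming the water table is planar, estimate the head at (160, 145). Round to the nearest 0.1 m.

∂h/∂x = (264.9 − 264.8) / (115 − 0) = +0.0008696
∂h/∂y = (262.0 − 264.8) / (115 − 0) = -0.02435
h(160, 145) = 264.8 + (+0.0008696)·(160) + (-0.02435)·(145) = 264.8 +0.139 -3.530 = 261.409 m.

261.4 m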